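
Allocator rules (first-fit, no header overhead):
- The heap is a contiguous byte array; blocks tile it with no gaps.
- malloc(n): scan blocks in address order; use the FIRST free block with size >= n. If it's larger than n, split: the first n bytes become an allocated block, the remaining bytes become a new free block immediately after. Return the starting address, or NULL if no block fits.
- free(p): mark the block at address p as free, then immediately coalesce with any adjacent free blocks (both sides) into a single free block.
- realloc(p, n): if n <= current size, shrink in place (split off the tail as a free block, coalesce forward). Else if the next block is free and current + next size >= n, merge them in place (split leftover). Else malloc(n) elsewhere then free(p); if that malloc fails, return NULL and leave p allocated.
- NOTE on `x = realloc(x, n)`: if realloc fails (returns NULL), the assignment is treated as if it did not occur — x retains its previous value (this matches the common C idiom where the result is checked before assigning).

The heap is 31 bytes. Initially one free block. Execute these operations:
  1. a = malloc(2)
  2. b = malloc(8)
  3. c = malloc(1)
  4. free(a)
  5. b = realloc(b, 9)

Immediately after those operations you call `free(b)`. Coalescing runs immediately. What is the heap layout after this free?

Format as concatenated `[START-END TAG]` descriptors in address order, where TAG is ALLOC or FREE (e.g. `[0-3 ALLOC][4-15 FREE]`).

Answer: [0-9 FREE][10-10 ALLOC][11-30 FREE]

Derivation:
Op 1: a = malloc(2) -> a = 0; heap: [0-1 ALLOC][2-30 FREE]
Op 2: b = malloc(8) -> b = 2; heap: [0-1 ALLOC][2-9 ALLOC][10-30 FREE]
Op 3: c = malloc(1) -> c = 10; heap: [0-1 ALLOC][2-9 ALLOC][10-10 ALLOC][11-30 FREE]
Op 4: free(a) -> (freed a); heap: [0-1 FREE][2-9 ALLOC][10-10 ALLOC][11-30 FREE]
Op 5: b = realloc(b, 9) -> b = 11; heap: [0-9 FREE][10-10 ALLOC][11-19 ALLOC][20-30 FREE]
free(b): b = 11 -> block [11-19 ALLOC]; mark free, coalesce with adjacent free neighbors -> [0-9 FREE][10-10 ALLOC][11-30 FREE]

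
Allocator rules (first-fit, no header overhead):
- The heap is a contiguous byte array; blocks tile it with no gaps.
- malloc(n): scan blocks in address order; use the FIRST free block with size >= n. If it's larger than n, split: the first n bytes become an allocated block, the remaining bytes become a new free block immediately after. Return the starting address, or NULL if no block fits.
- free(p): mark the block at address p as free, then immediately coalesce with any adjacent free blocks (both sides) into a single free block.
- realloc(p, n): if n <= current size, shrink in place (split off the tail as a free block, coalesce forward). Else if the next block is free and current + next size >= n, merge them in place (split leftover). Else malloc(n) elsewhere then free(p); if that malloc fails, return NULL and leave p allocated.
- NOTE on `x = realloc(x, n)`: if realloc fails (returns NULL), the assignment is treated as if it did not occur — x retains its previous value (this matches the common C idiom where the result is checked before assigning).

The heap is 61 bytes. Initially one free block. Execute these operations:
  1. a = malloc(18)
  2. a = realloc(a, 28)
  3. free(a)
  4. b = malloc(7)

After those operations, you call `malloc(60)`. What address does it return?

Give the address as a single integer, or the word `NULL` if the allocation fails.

Op 1: a = malloc(18) -> a = 0; heap: [0-17 ALLOC][18-60 FREE]
Op 2: a = realloc(a, 28) -> a = 0; heap: [0-27 ALLOC][28-60 FREE]
Op 3: free(a) -> (freed a); heap: [0-60 FREE]
Op 4: b = malloc(7) -> b = 0; heap: [0-6 ALLOC][7-60 FREE]
malloc(60): first-fit scan over [0-6 ALLOC][7-60 FREE] -> NULL

Answer: NULL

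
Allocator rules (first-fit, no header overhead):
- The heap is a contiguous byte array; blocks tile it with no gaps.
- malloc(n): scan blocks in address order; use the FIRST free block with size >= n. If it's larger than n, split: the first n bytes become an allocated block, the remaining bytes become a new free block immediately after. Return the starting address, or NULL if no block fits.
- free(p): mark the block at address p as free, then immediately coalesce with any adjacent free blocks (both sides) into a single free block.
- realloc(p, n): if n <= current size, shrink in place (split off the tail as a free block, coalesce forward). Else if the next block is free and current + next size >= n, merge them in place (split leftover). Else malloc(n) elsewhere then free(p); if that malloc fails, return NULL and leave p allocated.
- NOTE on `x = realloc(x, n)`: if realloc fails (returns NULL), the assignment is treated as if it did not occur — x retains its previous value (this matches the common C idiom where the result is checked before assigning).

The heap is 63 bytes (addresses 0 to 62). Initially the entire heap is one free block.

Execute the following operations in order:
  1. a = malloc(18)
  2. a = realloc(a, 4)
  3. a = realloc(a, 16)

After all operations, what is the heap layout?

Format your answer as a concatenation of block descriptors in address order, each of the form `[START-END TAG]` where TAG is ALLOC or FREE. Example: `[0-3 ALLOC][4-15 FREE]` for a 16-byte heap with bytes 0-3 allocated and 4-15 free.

Op 1: a = malloc(18) -> a = 0; heap: [0-17 ALLOC][18-62 FREE]
Op 2: a = realloc(a, 4) -> a = 0; heap: [0-3 ALLOC][4-62 FREE]
Op 3: a = realloc(a, 16) -> a = 0; heap: [0-15 ALLOC][16-62 FREE]

Answer: [0-15 ALLOC][16-62 FREE]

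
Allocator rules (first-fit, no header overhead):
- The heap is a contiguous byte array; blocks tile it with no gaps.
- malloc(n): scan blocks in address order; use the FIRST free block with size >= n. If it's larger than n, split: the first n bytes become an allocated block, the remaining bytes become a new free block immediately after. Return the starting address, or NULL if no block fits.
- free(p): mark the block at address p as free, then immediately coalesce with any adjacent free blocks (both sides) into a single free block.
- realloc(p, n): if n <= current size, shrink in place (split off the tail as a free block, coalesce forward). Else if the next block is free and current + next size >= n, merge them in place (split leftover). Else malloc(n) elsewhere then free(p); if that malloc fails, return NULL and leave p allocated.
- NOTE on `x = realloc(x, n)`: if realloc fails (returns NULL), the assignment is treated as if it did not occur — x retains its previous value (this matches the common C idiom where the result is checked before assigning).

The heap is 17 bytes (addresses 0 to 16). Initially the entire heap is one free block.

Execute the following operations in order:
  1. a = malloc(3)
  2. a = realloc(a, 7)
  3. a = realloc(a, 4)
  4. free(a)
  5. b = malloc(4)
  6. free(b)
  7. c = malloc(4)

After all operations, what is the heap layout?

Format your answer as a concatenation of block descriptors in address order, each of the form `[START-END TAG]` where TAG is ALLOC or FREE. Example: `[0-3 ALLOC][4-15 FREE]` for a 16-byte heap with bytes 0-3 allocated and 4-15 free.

Answer: [0-3 ALLOC][4-16 FREE]

Derivation:
Op 1: a = malloc(3) -> a = 0; heap: [0-2 ALLOC][3-16 FREE]
Op 2: a = realloc(a, 7) -> a = 0; heap: [0-6 ALLOC][7-16 FREE]
Op 3: a = realloc(a, 4) -> a = 0; heap: [0-3 ALLOC][4-16 FREE]
Op 4: free(a) -> (freed a); heap: [0-16 FREE]
Op 5: b = malloc(4) -> b = 0; heap: [0-3 ALLOC][4-16 FREE]
Op 6: free(b) -> (freed b); heap: [0-16 FREE]
Op 7: c = malloc(4) -> c = 0; heap: [0-3 ALLOC][4-16 FREE]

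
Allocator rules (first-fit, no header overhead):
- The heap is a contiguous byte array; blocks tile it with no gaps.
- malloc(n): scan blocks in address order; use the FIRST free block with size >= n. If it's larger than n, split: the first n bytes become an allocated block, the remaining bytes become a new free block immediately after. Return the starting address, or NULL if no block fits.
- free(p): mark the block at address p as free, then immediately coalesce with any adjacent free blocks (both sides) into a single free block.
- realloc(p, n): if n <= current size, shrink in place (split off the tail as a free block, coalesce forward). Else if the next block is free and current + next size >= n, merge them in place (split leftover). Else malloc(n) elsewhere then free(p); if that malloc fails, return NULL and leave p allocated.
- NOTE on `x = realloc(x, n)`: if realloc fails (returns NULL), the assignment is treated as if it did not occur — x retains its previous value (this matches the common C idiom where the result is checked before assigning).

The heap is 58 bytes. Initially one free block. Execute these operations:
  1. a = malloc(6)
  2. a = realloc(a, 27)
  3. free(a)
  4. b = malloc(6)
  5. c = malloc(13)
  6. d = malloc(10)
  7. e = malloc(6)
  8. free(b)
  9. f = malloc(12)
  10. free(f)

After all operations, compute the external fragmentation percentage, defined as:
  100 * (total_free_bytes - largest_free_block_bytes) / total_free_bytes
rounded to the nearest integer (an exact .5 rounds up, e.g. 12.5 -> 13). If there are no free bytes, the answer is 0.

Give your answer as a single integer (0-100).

Op 1: a = malloc(6) -> a = 0; heap: [0-5 ALLOC][6-57 FREE]
Op 2: a = realloc(a, 27) -> a = 0; heap: [0-26 ALLOC][27-57 FREE]
Op 3: free(a) -> (freed a); heap: [0-57 FREE]
Op 4: b = malloc(6) -> b = 0; heap: [0-5 ALLOC][6-57 FREE]
Op 5: c = malloc(13) -> c = 6; heap: [0-5 ALLOC][6-18 ALLOC][19-57 FREE]
Op 6: d = malloc(10) -> d = 19; heap: [0-5 ALLOC][6-18 ALLOC][19-28 ALLOC][29-57 FREE]
Op 7: e = malloc(6) -> e = 29; heap: [0-5 ALLOC][6-18 ALLOC][19-28 ALLOC][29-34 ALLOC][35-57 FREE]
Op 8: free(b) -> (freed b); heap: [0-5 FREE][6-18 ALLOC][19-28 ALLOC][29-34 ALLOC][35-57 FREE]
Op 9: f = malloc(12) -> f = 35; heap: [0-5 FREE][6-18 ALLOC][19-28 ALLOC][29-34 ALLOC][35-46 ALLOC][47-57 FREE]
Op 10: free(f) -> (freed f); heap: [0-5 FREE][6-18 ALLOC][19-28 ALLOC][29-34 ALLOC][35-57 FREE]
Free blocks: [6 23] total_free=29 largest=23 -> 100*(29-23)/29 = 600/29 ≈ 20.690 -> rounds to 21

Answer: 21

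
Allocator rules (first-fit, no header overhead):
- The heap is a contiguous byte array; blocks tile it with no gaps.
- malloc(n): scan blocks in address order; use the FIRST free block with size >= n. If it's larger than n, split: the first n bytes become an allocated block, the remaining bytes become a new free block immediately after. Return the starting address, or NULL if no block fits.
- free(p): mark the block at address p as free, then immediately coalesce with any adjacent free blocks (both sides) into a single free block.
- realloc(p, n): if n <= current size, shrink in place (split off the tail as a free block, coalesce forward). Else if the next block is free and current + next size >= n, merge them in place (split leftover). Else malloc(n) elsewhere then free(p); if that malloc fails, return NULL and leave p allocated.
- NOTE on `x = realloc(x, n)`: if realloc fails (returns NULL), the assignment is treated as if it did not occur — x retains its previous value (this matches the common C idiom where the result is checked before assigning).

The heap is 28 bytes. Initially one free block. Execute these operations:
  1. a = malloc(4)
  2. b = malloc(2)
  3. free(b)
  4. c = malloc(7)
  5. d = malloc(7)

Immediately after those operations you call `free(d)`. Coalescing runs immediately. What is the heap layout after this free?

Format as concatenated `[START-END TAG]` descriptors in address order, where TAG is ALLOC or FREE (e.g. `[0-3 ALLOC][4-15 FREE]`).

Op 1: a = malloc(4) -> a = 0; heap: [0-3 ALLOC][4-27 FREE]
Op 2: b = malloc(2) -> b = 4; heap: [0-3 ALLOC][4-5 ALLOC][6-27 FREE]
Op 3: free(b) -> (freed b); heap: [0-3 ALLOC][4-27 FREE]
Op 4: c = malloc(7) -> c = 4; heap: [0-3 ALLOC][4-10 ALLOC][11-27 FREE]
Op 5: d = malloc(7) -> d = 11; heap: [0-3 ALLOC][4-10 ALLOC][11-17 ALLOC][18-27 FREE]
free(d): d = 11 -> block [11-17 ALLOC]; mark free, coalesce with adjacent free neighbors -> [0-3 ALLOC][4-10 ALLOC][11-27 FREE]

Answer: [0-3 ALLOC][4-10 ALLOC][11-27 FREE]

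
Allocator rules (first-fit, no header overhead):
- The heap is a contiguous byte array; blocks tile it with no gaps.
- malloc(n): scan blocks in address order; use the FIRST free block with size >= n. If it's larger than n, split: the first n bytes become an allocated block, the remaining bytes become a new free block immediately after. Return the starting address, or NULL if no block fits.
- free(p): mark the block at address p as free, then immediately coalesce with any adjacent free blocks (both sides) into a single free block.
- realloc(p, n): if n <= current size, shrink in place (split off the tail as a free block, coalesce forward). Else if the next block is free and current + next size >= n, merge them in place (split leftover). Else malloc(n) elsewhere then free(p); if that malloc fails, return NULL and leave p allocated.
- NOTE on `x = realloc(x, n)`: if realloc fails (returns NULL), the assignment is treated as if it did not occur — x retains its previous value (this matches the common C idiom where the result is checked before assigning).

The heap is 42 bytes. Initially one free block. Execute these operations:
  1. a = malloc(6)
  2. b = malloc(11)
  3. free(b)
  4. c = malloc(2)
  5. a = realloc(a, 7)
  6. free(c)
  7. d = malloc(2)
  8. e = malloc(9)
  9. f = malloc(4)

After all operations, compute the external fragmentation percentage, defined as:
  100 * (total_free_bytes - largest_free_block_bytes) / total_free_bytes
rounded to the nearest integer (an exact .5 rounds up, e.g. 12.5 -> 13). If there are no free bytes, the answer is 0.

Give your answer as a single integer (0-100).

Op 1: a = malloc(6) -> a = 0; heap: [0-5 ALLOC][6-41 FREE]
Op 2: b = malloc(11) -> b = 6; heap: [0-5 ALLOC][6-16 ALLOC][17-41 FREE]
Op 3: free(b) -> (freed b); heap: [0-5 ALLOC][6-41 FREE]
Op 4: c = malloc(2) -> c = 6; heap: [0-5 ALLOC][6-7 ALLOC][8-41 FREE]
Op 5: a = realloc(a, 7) -> a = 8; heap: [0-5 FREE][6-7 ALLOC][8-14 ALLOC][15-41 FREE]
Op 6: free(c) -> (freed c); heap: [0-7 FREE][8-14 ALLOC][15-41 FREE]
Op 7: d = malloc(2) -> d = 0; heap: [0-1 ALLOC][2-7 FREE][8-14 ALLOC][15-41 FREE]
Op 8: e = malloc(9) -> e = 15; heap: [0-1 ALLOC][2-7 FREE][8-14 ALLOC][15-23 ALLOC][24-41 FREE]
Op 9: f = malloc(4) -> f = 2; heap: [0-1 ALLOC][2-5 ALLOC][6-7 FREE][8-14 ALLOC][15-23 ALLOC][24-41 FREE]
Free blocks: [2 18] total_free=20 largest=18 -> 100*(20-18)/20 = 200/20 = 10

Answer: 10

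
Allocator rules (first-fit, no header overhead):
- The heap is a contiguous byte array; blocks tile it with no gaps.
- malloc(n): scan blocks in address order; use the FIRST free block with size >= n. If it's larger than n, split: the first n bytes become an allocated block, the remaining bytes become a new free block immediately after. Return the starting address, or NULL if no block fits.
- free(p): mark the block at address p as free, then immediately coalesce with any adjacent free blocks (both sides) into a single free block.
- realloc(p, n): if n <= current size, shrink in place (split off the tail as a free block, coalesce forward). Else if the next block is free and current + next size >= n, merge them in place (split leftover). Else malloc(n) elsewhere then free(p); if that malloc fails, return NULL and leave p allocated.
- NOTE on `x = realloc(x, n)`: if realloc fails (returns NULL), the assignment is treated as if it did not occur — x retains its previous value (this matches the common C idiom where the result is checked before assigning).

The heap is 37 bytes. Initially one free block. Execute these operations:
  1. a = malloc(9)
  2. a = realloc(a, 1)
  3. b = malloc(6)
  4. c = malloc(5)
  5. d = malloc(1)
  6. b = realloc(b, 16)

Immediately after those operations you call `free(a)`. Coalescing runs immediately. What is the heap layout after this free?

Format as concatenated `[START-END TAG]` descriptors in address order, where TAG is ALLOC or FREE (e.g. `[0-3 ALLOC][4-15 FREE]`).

Op 1: a = malloc(9) -> a = 0; heap: [0-8 ALLOC][9-36 FREE]
Op 2: a = realloc(a, 1) -> a = 0; heap: [0-0 ALLOC][1-36 FREE]
Op 3: b = malloc(6) -> b = 1; heap: [0-0 ALLOC][1-6 ALLOC][7-36 FREE]
Op 4: c = malloc(5) -> c = 7; heap: [0-0 ALLOC][1-6 ALLOC][7-11 ALLOC][12-36 FREE]
Op 5: d = malloc(1) -> d = 12; heap: [0-0 ALLOC][1-6 ALLOC][7-11 ALLOC][12-12 ALLOC][13-36 FREE]
Op 6: b = realloc(b, 16) -> b = 13; heap: [0-0 ALLOC][1-6 FREE][7-11 ALLOC][12-12 ALLOC][13-28 ALLOC][29-36 FREE]
free(a): a = 0 -> block [0-0 ALLOC]; mark free, coalesce with adjacent free neighbors -> [0-6 FREE][7-11 ALLOC][12-12 ALLOC][13-28 ALLOC][29-36 FREE]

Answer: [0-6 FREE][7-11 ALLOC][12-12 ALLOC][13-28 ALLOC][29-36 FREE]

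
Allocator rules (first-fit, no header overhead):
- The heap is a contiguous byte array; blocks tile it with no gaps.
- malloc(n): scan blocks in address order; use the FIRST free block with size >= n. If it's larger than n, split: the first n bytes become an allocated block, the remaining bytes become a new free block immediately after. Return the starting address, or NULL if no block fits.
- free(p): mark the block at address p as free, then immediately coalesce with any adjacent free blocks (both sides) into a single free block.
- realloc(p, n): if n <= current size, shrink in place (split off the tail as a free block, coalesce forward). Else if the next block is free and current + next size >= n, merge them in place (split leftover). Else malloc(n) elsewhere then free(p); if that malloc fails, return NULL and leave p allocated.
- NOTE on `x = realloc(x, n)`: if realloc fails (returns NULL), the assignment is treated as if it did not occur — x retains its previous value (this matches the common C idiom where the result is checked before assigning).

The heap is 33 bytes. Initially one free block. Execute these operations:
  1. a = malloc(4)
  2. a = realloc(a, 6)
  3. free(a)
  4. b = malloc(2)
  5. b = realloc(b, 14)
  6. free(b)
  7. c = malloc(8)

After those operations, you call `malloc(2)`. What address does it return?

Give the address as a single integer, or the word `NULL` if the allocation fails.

Op 1: a = malloc(4) -> a = 0; heap: [0-3 ALLOC][4-32 FREE]
Op 2: a = realloc(a, 6) -> a = 0; heap: [0-5 ALLOC][6-32 FREE]
Op 3: free(a) -> (freed a); heap: [0-32 FREE]
Op 4: b = malloc(2) -> b = 0; heap: [0-1 ALLOC][2-32 FREE]
Op 5: b = realloc(b, 14) -> b = 0; heap: [0-13 ALLOC][14-32 FREE]
Op 6: free(b) -> (freed b); heap: [0-32 FREE]
Op 7: c = malloc(8) -> c = 0; heap: [0-7 ALLOC][8-32 FREE]
malloc(2): first-fit scan over [0-7 ALLOC][8-32 FREE] -> 8

Answer: 8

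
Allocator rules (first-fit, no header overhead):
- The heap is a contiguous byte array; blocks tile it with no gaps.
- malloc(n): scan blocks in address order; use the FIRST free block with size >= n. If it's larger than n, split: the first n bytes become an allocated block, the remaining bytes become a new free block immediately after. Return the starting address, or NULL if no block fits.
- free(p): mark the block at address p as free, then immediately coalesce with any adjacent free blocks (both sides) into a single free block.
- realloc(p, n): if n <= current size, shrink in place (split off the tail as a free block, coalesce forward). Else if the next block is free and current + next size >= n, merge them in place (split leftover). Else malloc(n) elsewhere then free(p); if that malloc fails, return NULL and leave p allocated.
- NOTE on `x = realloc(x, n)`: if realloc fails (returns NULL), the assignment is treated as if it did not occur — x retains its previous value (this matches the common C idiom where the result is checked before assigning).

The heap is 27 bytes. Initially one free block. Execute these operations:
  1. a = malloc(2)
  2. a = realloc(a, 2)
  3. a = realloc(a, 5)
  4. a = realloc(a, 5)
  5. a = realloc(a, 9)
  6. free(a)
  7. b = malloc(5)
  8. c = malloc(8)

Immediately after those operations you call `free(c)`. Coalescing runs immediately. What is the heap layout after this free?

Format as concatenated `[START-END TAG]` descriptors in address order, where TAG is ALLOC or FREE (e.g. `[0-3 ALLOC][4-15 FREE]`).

Op 1: a = malloc(2) -> a = 0; heap: [0-1 ALLOC][2-26 FREE]
Op 2: a = realloc(a, 2) -> a = 0; heap: [0-1 ALLOC][2-26 FREE]
Op 3: a = realloc(a, 5) -> a = 0; heap: [0-4 ALLOC][5-26 FREE]
Op 4: a = realloc(a, 5) -> a = 0; heap: [0-4 ALLOC][5-26 FREE]
Op 5: a = realloc(a, 9) -> a = 0; heap: [0-8 ALLOC][9-26 FREE]
Op 6: free(a) -> (freed a); heap: [0-26 FREE]
Op 7: b = malloc(5) -> b = 0; heap: [0-4 ALLOC][5-26 FREE]
Op 8: c = malloc(8) -> c = 5; heap: [0-4 ALLOC][5-12 ALLOC][13-26 FREE]
free(c): c = 5 -> block [5-12 ALLOC]; mark free, coalesce with adjacent free neighbors -> [0-4 ALLOC][5-26 FREE]

Answer: [0-4 ALLOC][5-26 FREE]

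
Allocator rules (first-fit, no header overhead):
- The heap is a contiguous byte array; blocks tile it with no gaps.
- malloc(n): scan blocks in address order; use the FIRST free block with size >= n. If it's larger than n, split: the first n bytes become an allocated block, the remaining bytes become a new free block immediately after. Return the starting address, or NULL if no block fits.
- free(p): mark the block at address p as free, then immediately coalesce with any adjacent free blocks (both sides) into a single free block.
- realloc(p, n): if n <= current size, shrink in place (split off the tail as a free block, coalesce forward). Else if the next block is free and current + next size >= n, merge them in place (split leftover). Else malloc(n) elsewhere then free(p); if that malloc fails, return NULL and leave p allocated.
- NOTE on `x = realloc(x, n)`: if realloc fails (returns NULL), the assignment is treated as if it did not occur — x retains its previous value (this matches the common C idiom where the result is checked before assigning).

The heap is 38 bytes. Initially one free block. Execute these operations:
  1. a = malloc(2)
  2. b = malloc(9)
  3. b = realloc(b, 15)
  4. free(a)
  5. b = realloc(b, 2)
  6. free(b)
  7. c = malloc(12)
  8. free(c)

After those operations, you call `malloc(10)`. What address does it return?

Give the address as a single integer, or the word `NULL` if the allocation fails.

Answer: 0

Derivation:
Op 1: a = malloc(2) -> a = 0; heap: [0-1 ALLOC][2-37 FREE]
Op 2: b = malloc(9) -> b = 2; heap: [0-1 ALLOC][2-10 ALLOC][11-37 FREE]
Op 3: b = realloc(b, 15) -> b = 2; heap: [0-1 ALLOC][2-16 ALLOC][17-37 FREE]
Op 4: free(a) -> (freed a); heap: [0-1 FREE][2-16 ALLOC][17-37 FREE]
Op 5: b = realloc(b, 2) -> b = 2; heap: [0-1 FREE][2-3 ALLOC][4-37 FREE]
Op 6: free(b) -> (freed b); heap: [0-37 FREE]
Op 7: c = malloc(12) -> c = 0; heap: [0-11 ALLOC][12-37 FREE]
Op 8: free(c) -> (freed c); heap: [0-37 FREE]
malloc(10): first-fit scan over [0-37 FREE] -> 0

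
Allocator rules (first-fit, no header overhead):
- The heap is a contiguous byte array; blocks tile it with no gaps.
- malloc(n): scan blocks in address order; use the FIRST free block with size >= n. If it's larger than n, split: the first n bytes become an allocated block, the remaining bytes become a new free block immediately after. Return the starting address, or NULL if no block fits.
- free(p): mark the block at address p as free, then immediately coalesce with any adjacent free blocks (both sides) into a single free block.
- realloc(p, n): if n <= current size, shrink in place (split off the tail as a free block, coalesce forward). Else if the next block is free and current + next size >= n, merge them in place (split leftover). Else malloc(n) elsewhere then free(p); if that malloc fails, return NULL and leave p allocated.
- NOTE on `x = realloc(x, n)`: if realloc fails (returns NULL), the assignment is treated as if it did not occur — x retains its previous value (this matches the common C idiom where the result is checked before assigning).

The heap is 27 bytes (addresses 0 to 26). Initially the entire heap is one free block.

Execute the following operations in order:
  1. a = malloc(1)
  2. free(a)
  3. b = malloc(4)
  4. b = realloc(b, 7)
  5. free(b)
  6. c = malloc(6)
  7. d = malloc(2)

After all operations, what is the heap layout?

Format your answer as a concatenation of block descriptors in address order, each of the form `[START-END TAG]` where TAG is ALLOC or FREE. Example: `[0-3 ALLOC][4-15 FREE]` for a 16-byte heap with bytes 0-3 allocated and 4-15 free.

Op 1: a = malloc(1) -> a = 0; heap: [0-0 ALLOC][1-26 FREE]
Op 2: free(a) -> (freed a); heap: [0-26 FREE]
Op 3: b = malloc(4) -> b = 0; heap: [0-3 ALLOC][4-26 FREE]
Op 4: b = realloc(b, 7) -> b = 0; heap: [0-6 ALLOC][7-26 FREE]
Op 5: free(b) -> (freed b); heap: [0-26 FREE]
Op 6: c = malloc(6) -> c = 0; heap: [0-5 ALLOC][6-26 FREE]
Op 7: d = malloc(2) -> d = 6; heap: [0-5 ALLOC][6-7 ALLOC][8-26 FREE]

Answer: [0-5 ALLOC][6-7 ALLOC][8-26 FREE]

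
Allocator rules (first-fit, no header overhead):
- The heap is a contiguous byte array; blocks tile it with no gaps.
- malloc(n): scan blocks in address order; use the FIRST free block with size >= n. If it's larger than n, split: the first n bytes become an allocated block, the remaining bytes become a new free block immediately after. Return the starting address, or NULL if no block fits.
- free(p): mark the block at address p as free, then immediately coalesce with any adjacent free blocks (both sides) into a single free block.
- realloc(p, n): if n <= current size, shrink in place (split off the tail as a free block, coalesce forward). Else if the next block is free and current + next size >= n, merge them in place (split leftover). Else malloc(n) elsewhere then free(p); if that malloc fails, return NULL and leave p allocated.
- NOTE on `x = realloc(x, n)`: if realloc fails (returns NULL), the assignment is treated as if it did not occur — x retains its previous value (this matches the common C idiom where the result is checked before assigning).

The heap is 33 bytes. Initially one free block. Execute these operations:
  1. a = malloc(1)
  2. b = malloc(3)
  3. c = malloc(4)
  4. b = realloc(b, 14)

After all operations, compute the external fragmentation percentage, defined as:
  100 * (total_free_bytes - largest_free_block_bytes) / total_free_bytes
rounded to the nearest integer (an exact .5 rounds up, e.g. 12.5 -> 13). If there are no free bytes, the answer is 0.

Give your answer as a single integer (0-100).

Op 1: a = malloc(1) -> a = 0; heap: [0-0 ALLOC][1-32 FREE]
Op 2: b = malloc(3) -> b = 1; heap: [0-0 ALLOC][1-3 ALLOC][4-32 FREE]
Op 3: c = malloc(4) -> c = 4; heap: [0-0 ALLOC][1-3 ALLOC][4-7 ALLOC][8-32 FREE]
Op 4: b = realloc(b, 14) -> b = 8; heap: [0-0 ALLOC][1-3 FREE][4-7 ALLOC][8-21 ALLOC][22-32 FREE]
Free blocks: [3 11] total_free=14 largest=11 -> 100*(14-11)/14 = 300/14 ≈ 21.429 -> rounds to 21

Answer: 21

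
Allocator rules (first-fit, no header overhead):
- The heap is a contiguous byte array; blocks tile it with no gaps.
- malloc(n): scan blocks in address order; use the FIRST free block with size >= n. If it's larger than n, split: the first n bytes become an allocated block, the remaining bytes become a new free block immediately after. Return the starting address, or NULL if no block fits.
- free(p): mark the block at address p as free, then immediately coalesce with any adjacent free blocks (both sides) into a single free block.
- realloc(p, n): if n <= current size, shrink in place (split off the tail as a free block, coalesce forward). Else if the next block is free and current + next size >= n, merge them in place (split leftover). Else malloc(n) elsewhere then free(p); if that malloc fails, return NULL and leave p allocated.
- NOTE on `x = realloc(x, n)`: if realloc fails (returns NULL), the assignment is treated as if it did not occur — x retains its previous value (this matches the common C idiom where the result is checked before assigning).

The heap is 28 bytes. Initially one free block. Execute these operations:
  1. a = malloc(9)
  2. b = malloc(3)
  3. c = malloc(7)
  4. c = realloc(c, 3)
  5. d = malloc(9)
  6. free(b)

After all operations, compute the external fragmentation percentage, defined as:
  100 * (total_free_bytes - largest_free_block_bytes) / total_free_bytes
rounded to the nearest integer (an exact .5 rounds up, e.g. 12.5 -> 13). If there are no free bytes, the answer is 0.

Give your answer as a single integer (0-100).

Answer: 43

Derivation:
Op 1: a = malloc(9) -> a = 0; heap: [0-8 ALLOC][9-27 FREE]
Op 2: b = malloc(3) -> b = 9; heap: [0-8 ALLOC][9-11 ALLOC][12-27 FREE]
Op 3: c = malloc(7) -> c = 12; heap: [0-8 ALLOC][9-11 ALLOC][12-18 ALLOC][19-27 FREE]
Op 4: c = realloc(c, 3) -> c = 12; heap: [0-8 ALLOC][9-11 ALLOC][12-14 ALLOC][15-27 FREE]
Op 5: d = malloc(9) -> d = 15; heap: [0-8 ALLOC][9-11 ALLOC][12-14 ALLOC][15-23 ALLOC][24-27 FREE]
Op 6: free(b) -> (freed b); heap: [0-8 ALLOC][9-11 FREE][12-14 ALLOC][15-23 ALLOC][24-27 FREE]
Free blocks: [3 4] total_free=7 largest=4 -> 100*(7-4)/7 = 300/7 ≈ 42.857 -> rounds to 43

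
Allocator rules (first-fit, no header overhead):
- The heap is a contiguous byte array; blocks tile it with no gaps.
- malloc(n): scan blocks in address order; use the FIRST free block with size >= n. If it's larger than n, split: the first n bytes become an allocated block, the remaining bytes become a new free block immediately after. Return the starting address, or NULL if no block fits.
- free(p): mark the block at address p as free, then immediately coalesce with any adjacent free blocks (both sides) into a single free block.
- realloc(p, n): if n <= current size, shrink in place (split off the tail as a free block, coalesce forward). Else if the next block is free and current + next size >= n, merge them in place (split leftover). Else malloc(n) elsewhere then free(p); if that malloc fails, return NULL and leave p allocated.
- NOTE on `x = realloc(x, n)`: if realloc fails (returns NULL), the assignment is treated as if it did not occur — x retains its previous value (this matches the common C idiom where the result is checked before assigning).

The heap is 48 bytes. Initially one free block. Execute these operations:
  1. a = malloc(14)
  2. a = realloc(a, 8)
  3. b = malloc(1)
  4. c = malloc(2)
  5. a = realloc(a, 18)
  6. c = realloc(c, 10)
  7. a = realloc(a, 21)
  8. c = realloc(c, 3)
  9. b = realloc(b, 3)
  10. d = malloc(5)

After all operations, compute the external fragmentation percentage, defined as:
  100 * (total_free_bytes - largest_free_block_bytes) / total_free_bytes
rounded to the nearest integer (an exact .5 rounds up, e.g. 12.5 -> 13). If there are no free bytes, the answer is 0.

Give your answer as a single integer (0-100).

Op 1: a = malloc(14) -> a = 0; heap: [0-13 ALLOC][14-47 FREE]
Op 2: a = realloc(a, 8) -> a = 0; heap: [0-7 ALLOC][8-47 FREE]
Op 3: b = malloc(1) -> b = 8; heap: [0-7 ALLOC][8-8 ALLOC][9-47 FREE]
Op 4: c = malloc(2) -> c = 9; heap: [0-7 ALLOC][8-8 ALLOC][9-10 ALLOC][11-47 FREE]
Op 5: a = realloc(a, 18) -> a = 11; heap: [0-7 FREE][8-8 ALLOC][9-10 ALLOC][11-28 ALLOC][29-47 FREE]
Op 6: c = realloc(c, 10) -> c = 29; heap: [0-7 FREE][8-8 ALLOC][9-10 FREE][11-28 ALLOC][29-38 ALLOC][39-47 FREE]
Op 7: a = realloc(a, 21) -> NULL (a unchanged); heap: [0-7 FREE][8-8 ALLOC][9-10 FREE][11-28 ALLOC][29-38 ALLOC][39-47 FREE]
Op 8: c = realloc(c, 3) -> c = 29; heap: [0-7 FREE][8-8 ALLOC][9-10 FREE][11-28 ALLOC][29-31 ALLOC][32-47 FREE]
Op 9: b = realloc(b, 3) -> b = 8; heap: [0-7 FREE][8-10 ALLOC][11-28 ALLOC][29-31 ALLOC][32-47 FREE]
Op 10: d = malloc(5) -> d = 0; heap: [0-4 ALLOC][5-7 FREE][8-10 ALLOC][11-28 ALLOC][29-31 ALLOC][32-47 FREE]
Free blocks: [3 16] total_free=19 largest=16 -> 100*(19-16)/19 = 300/19 ≈ 15.789 -> rounds to 16

Answer: 16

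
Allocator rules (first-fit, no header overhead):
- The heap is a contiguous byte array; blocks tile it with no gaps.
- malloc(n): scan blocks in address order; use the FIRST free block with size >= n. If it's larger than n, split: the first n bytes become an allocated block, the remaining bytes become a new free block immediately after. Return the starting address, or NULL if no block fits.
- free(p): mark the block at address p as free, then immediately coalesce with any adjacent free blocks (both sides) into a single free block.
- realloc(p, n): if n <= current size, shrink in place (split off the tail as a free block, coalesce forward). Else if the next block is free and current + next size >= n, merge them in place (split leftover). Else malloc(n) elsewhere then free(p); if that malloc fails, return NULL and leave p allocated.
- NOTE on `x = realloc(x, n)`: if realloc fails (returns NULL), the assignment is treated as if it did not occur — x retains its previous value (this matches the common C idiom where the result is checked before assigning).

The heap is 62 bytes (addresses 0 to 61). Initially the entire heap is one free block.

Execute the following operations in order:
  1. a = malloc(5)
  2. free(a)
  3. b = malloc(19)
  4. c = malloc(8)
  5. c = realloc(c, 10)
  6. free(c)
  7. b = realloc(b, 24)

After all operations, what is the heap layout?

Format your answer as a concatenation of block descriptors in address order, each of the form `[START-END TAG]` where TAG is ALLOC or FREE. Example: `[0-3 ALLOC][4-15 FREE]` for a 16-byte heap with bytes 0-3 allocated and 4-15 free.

Answer: [0-23 ALLOC][24-61 FREE]

Derivation:
Op 1: a = malloc(5) -> a = 0; heap: [0-4 ALLOC][5-61 FREE]
Op 2: free(a) -> (freed a); heap: [0-61 FREE]
Op 3: b = malloc(19) -> b = 0; heap: [0-18 ALLOC][19-61 FREE]
Op 4: c = malloc(8) -> c = 19; heap: [0-18 ALLOC][19-26 ALLOC][27-61 FREE]
Op 5: c = realloc(c, 10) -> c = 19; heap: [0-18 ALLOC][19-28 ALLOC][29-61 FREE]
Op 6: free(c) -> (freed c); heap: [0-18 ALLOC][19-61 FREE]
Op 7: b = realloc(b, 24) -> b = 0; heap: [0-23 ALLOC][24-61 FREE]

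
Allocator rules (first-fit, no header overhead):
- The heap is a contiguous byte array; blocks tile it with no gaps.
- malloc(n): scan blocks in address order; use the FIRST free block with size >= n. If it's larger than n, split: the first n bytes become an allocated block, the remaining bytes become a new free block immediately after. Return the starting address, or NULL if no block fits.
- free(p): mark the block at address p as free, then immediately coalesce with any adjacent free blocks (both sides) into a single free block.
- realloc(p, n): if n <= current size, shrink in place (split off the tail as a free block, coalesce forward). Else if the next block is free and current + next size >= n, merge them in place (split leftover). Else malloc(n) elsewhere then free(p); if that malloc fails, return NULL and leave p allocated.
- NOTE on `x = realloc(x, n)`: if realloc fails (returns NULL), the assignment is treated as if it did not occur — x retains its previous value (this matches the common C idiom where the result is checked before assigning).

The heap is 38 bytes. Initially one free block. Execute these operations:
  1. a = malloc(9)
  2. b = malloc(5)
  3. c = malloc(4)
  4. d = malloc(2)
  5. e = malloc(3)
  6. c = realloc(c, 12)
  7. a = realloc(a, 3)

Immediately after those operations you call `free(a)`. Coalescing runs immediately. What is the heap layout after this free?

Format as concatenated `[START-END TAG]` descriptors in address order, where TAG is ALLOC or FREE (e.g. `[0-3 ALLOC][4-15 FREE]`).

Answer: [0-8 FREE][9-13 ALLOC][14-17 FREE][18-19 ALLOC][20-22 ALLOC][23-34 ALLOC][35-37 FREE]

Derivation:
Op 1: a = malloc(9) -> a = 0; heap: [0-8 ALLOC][9-37 FREE]
Op 2: b = malloc(5) -> b = 9; heap: [0-8 ALLOC][9-13 ALLOC][14-37 FREE]
Op 3: c = malloc(4) -> c = 14; heap: [0-8 ALLOC][9-13 ALLOC][14-17 ALLOC][18-37 FREE]
Op 4: d = malloc(2) -> d = 18; heap: [0-8 ALLOC][9-13 ALLOC][14-17 ALLOC][18-19 ALLOC][20-37 FREE]
Op 5: e = malloc(3) -> e = 20; heap: [0-8 ALLOC][9-13 ALLOC][14-17 ALLOC][18-19 ALLOC][20-22 ALLOC][23-37 FREE]
Op 6: c = realloc(c, 12) -> c = 23; heap: [0-8 ALLOC][9-13 ALLOC][14-17 FREE][18-19 ALLOC][20-22 ALLOC][23-34 ALLOC][35-37 FREE]
Op 7: a = realloc(a, 3) -> a = 0; heap: [0-2 ALLOC][3-8 FREE][9-13 ALLOC][14-17 FREE][18-19 ALLOC][20-22 ALLOC][23-34 ALLOC][35-37 FREE]
free(a): a = 0 -> block [0-2 ALLOC]; mark free, coalesce with adjacent free neighbors -> [0-8 FREE][9-13 ALLOC][14-17 FREE][18-19 ALLOC][20-22 ALLOC][23-34 ALLOC][35-37 FREE]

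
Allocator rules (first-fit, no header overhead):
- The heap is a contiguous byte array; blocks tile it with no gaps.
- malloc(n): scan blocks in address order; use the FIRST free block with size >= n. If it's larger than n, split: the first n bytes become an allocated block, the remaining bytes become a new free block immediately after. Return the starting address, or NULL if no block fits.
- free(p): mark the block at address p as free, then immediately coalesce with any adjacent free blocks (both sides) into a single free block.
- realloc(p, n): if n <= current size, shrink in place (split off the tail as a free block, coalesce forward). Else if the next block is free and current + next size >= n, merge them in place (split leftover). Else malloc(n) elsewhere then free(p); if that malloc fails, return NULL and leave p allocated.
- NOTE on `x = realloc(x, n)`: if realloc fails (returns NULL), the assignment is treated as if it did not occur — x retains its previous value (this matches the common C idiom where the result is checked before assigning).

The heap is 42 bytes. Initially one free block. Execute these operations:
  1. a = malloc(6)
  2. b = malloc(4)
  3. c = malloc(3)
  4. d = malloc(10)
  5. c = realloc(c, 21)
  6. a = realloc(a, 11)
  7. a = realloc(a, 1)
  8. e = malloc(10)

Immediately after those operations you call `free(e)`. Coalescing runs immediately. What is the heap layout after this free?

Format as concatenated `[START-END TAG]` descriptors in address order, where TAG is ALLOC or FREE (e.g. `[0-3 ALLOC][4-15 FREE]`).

Op 1: a = malloc(6) -> a = 0; heap: [0-5 ALLOC][6-41 FREE]
Op 2: b = malloc(4) -> b = 6; heap: [0-5 ALLOC][6-9 ALLOC][10-41 FREE]
Op 3: c = malloc(3) -> c = 10; heap: [0-5 ALLOC][6-9 ALLOC][10-12 ALLOC][13-41 FREE]
Op 4: d = malloc(10) -> d = 13; heap: [0-5 ALLOC][6-9 ALLOC][10-12 ALLOC][13-22 ALLOC][23-41 FREE]
Op 5: c = realloc(c, 21) -> NULL (c unchanged); heap: [0-5 ALLOC][6-9 ALLOC][10-12 ALLOC][13-22 ALLOC][23-41 FREE]
Op 6: a = realloc(a, 11) -> a = 23; heap: [0-5 FREE][6-9 ALLOC][10-12 ALLOC][13-22 ALLOC][23-33 ALLOC][34-41 FREE]
Op 7: a = realloc(a, 1) -> a = 23; heap: [0-5 FREE][6-9 ALLOC][10-12 ALLOC][13-22 ALLOC][23-23 ALLOC][24-41 FREE]
Op 8: e = malloc(10) -> e = 24; heap: [0-5 FREE][6-9 ALLOC][10-12 ALLOC][13-22 ALLOC][23-23 ALLOC][24-33 ALLOC][34-41 FREE]
free(e): e = 24 -> block [24-33 ALLOC]; mark free, coalesce with adjacent free neighbors -> [0-5 FREE][6-9 ALLOC][10-12 ALLOC][13-22 ALLOC][23-23 ALLOC][24-41 FREE]

Answer: [0-5 FREE][6-9 ALLOC][10-12 ALLOC][13-22 ALLOC][23-23 ALLOC][24-41 FREE]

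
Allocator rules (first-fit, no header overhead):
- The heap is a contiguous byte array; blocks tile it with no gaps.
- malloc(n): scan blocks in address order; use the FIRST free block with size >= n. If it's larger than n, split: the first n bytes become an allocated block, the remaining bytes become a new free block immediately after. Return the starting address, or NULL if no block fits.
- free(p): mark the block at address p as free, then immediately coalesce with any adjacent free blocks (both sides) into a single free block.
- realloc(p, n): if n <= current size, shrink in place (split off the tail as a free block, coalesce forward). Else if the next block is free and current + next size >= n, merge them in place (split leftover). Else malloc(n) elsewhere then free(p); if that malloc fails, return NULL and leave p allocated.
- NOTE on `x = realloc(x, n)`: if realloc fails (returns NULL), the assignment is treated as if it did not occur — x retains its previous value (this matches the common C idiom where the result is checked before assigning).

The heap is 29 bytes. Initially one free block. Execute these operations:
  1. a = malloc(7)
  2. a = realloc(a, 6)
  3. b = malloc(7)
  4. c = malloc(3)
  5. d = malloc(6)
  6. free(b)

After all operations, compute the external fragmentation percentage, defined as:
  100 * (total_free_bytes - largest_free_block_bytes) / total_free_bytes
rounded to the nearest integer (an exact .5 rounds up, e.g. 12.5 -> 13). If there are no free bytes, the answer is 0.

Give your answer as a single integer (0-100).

Op 1: a = malloc(7) -> a = 0; heap: [0-6 ALLOC][7-28 FREE]
Op 2: a = realloc(a, 6) -> a = 0; heap: [0-5 ALLOC][6-28 FREE]
Op 3: b = malloc(7) -> b = 6; heap: [0-5 ALLOC][6-12 ALLOC][13-28 FREE]
Op 4: c = malloc(3) -> c = 13; heap: [0-5 ALLOC][6-12 ALLOC][13-15 ALLOC][16-28 FREE]
Op 5: d = malloc(6) -> d = 16; heap: [0-5 ALLOC][6-12 ALLOC][13-15 ALLOC][16-21 ALLOC][22-28 FREE]
Op 6: free(b) -> (freed b); heap: [0-5 ALLOC][6-12 FREE][13-15 ALLOC][16-21 ALLOC][22-28 FREE]
Free blocks: [7 7] total_free=14 largest=7 -> 100*(14-7)/14 = 700/14 = 50

Answer: 50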